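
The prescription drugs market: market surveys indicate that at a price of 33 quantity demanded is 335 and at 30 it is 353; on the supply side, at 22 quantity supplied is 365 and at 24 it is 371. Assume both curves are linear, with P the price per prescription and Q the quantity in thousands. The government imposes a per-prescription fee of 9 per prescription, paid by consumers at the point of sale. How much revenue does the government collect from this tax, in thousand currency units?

Demand slope: (353 − 335)/(30 − 33) = -6, so Qd = 533 − 6P.
Supply slope: (371 − 365)/(24 − 22) = 3, so Qs = 3P + 299.
Without the tax, 533 − 6P = 3P + 299 gives 9P = 234, so P* = 26 and Q* = 377.
With the tax collected from consumers, demand (in seller-price terms) shifts: Qd = 533 − 6(P + 9).
Solving gives Q = 359 with consumers paying 29 and suppliers receiving 20 (the 9 wedge).
Revenue = t · Q = 9 · 359 = 3231.

Tax revenue = 3231 thousand.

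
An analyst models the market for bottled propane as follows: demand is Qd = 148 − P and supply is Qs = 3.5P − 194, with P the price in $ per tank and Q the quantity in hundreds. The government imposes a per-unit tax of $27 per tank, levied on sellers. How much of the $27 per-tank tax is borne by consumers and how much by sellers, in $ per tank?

Without the tax, 148 − P = 3.5P − 194 gives 4.5P = 342, so P* = $76 and Q* = 72.
With the tax collected from sellers, supply shifts: Qs = 3.5(P − 27) − 194.
Solving gives Q = 51 with consumers paying $97 and sellers receiving $70 (the $27 wedge).
Burden on consumers: $21; on sellers: $6. (They sum to $27.)

Consumers bear $21 per tank; sellers bear $6 per tank.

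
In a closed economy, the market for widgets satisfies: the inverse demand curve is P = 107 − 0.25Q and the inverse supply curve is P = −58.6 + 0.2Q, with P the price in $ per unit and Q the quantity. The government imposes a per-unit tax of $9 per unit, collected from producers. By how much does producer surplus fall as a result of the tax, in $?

Producer surplus falls by $1432.

Rewrite in direct form: Qd = 428 − 4P and Qs = 5P + 293.
Without the tax, 428 − 4P = 5P + 293 gives 9P = 135, so P* = $15 and Q* = 368.
With the tax collected from producers, supply shifts: Qs = 5(P − 9) + 293.
New equilibrium: buyers pay $20, producers receive $11, Q = 348. (Wedge: Pb − Ps = 9.)
ΔPS is the trapezoid between Q = 348 and Q = 368 of height $4: ½ · (368 + 348) · 4 = $1432.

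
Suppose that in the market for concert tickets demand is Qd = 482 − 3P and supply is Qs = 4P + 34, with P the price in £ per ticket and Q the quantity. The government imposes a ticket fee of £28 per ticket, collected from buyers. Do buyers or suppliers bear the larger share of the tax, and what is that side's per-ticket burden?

Buyers bear the larger share: £16 per ticket.

Without the tax, 482 − 3P = 4P + 34 gives 7P = 448, so P* = £64 and Q* = 290.
With the tax collected from buyers, demand (in seller-price terms) shifts: Qd = 482 − 3(P + 28).
New equilibrium: buyers pay £80, suppliers receive £52, Q = 242. (Wedge: Pb − Ps = 28.)
Per-ticket burden: buyers £16, suppliers £12.
Buyers take the larger share because demand is less price-elastic here (demand slope 3 vs supply slope 4).
The less price-elastic side of the market bears the larger share of a per-unit tax.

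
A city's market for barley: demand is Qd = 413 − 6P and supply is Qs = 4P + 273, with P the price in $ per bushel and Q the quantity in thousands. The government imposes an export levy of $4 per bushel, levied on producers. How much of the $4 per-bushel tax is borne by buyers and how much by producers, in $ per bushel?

Before the tax: set 413 − 6P = 4P + 273 → P* = $14, Q* = 329.
With the tax collected from producers, supply shifts: Qs = 4(P − 4) + 273.
New equilibrium: buyers pay $15.6, producers receive $11.6, Q = 319.4. (Wedge: Pb − Ps = 4.)
Burden on buyers: $1.6; on producers: $2.4. (They sum to $4.)

Buyers bear $1.6 per bushel; producers bear $2.4 per bushel.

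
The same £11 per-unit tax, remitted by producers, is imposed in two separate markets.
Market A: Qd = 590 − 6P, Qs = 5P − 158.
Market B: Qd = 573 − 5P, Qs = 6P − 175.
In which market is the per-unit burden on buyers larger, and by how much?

Market B, by £1.

Market A: pre-tax P* = £68, Q* = 182; post-tax Q = 152; per-unit burden on buyers = £5.
Market B: pre-tax P* = £68, Q* = 233; post-tax Q = 203; per-unit burden on buyers = £6.
Difference: £5 vs £6 → market B is larger by £1.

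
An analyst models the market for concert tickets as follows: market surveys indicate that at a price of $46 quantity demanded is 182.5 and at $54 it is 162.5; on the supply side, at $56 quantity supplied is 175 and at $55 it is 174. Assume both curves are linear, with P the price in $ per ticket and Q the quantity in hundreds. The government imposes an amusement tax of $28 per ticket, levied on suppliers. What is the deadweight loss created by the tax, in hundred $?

Demand slope: (162.5 − 182.5)/(54 − 46) = -2.5, so Qd = 297.5 − 2.5P.
Supply slope: (174 − 175)/(55 − 56) = 1, so Qs = P + 119.
Before the tax: set 297.5 − 2.5P = P + 119 → P* = $51, Q* = 170.
With the tax collected from suppliers, supply shifts: Qs = (P − 28) + 119.
Solving gives Q = 150 with consumers paying $59 and suppliers receiving $31 (the $28 wedge).
Quantity falls by |ΔQ| = |170 − 150| = 20.
DWL = ½ · t · |ΔQ| = ½ · 28 · 20 = $280.

Deadweight loss = $280 hundred.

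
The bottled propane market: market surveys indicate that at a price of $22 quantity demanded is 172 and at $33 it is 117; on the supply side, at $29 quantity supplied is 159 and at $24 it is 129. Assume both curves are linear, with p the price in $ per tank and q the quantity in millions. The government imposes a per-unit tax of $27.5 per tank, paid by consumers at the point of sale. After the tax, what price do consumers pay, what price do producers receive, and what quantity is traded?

Consumers pay $42; producers receive $14.5; quantity = 72.

Demand slope: (117 − 172)/(33 − 22) = -5, so qd = 282 − 5p.
Supply slope: (129 − 159)/(24 − 29) = 6, so qs = 6p − 15.
Before the tax: set 282 − 5p = 6p − 15 → p* = $27, q* = 147.
With the tax collected from consumers, demand (in seller-price terms) shifts: qd = 282 − 5(p + 27.5).
Solving gives q = 72 with consumers paying $42 and producers receiving $14.5 (the $27.5 wedge).
The less price-elastic side of the market bears the larger share of a per-unit tax.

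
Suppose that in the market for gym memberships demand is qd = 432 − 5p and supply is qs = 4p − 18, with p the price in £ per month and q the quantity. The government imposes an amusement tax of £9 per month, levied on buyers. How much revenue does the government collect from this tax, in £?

Without the tax, 432 − 5p = 4p − 18 gives 9p = 450, so p* = £50 and q* = 182.
With the tax collected from buyers, demand (in seller-price terms) shifts: qd = 432 − 5(p + 9).
New equilibrium: buyers pay £54, sellers receive £45, q = 162. (Wedge: pb − ps = 9.)
Revenue = t · Q = 9 · 162 = £1458.

Tax revenue = £1458.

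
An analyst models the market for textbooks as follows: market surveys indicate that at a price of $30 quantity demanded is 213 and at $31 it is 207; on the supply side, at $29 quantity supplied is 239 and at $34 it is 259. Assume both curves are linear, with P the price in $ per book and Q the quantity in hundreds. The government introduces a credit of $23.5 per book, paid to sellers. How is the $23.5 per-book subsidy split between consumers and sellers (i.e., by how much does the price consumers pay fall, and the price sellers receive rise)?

Consumers gain $9.4 per book; sellers gain $14.1 per book.

Demand slope: (207 − 213)/(31 − 30) = -6, so Qd = 393 − 6P.
Supply slope: (259 − 239)/(34 − 29) = 4, so Qs = 4P + 123.
Before the subsidy: set 393 − 6P = 4P + 123 → P* = $27, Q* = 231.
With a per-unit subsidy paid to sellers, each receives P + 23.5 per unit sold, so supply becomes Qs = 4(P + 23.5) + 123.
Solving gives Q = 287.4 with consumers paying $17.6 and sellers receiving $41.1 (the $23.5 wedge).
Gain to consumers: $9.4; to sellers: $14.1. (They sum to $23.5.)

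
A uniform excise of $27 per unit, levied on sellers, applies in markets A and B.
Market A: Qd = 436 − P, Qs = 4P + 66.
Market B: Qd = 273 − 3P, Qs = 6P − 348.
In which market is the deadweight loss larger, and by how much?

Market A: pre-tax P* = $74, Q* = 362; post-tax Q = 340.4; deadweight loss = $291.6.
Market B: pre-tax P* = $69, Q* = 66; post-tax Q = 12; deadweight loss = $729.
Difference: $291.6 vs $729 → market B is larger by $437.4.

Market B, by $437.4.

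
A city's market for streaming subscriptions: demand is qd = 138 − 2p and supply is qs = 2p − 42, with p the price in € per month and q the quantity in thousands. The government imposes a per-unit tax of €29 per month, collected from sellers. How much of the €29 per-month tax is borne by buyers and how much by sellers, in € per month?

Before the tax: set 138 − 2p = 2p − 42 → p* = €45, q* = 48.
With the tax collected from sellers, supply shifts: qs = 2(p − 29) − 42.
Solving gives q = 19 with buyers paying €59.5 and sellers receiving €30.5 (the €29 wedge).
Burden on buyers: €14.5; on sellers: €14.5. (They sum to €29.)
The less price-elastic side of the market bears the larger share of a per-unit tax.

Buyers bear €14.5 per month; sellers bear €14.5 per month.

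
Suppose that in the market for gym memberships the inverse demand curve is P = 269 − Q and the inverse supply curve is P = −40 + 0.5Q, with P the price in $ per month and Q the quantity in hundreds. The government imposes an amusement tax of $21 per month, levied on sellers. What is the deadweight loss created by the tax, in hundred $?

Deadweight loss = $147 hundred.

Inverting to Q(P) form: Qd = 269 − P; Qs = 2P + 80.
Without the tax, 269 − P = 2P + 80 gives 3P = 189, so P* = $63 and Q* = 206.
With the tax collected from sellers, supply shifts: Qs = 2(P − 21) + 80.
New equilibrium: consumers pay $77, sellers receive $56, Q = 192. (Wedge: Pb − Ps = 21.)
Quantity falls by |ΔQ| = |206 − 192| = 14.
DWL = ½ · t · |ΔQ| = ½ · 21 · 14 = $147.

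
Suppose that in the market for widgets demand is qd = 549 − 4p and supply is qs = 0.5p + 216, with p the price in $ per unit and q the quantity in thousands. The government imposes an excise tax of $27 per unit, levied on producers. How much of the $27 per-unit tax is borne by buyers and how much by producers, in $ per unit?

Buyers bear $3 per unit; producers bear $24 per unit.

Before the tax: set 549 − 4p = 0.5p + 216 → p* = $74, q* = 253.
With the tax collected from producers, supply shifts: qs = 0.5(p − 27) + 216.
Solving gives q = 241 with buyers paying $77 and producers receiving $50 (the $27 wedge).
Burden on buyers: $3; on producers: $24. (They sum to $27.)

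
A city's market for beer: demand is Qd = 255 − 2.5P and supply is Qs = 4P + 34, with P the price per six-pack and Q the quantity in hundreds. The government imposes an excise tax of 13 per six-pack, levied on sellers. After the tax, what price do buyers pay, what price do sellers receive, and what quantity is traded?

Buyers pay 42; sellers receive 29; quantity = 150.

Before the tax: set 255 − 2.5P = 4P + 34 → P* = 34, Q* = 170.
With the tax collected from sellers, supply shifts: Qs = 4(P − 13) + 34.
Solving gives Q = 150 with buyers paying 42 and sellers receiving 29 (the 13 wedge).
The less price-elastic side of the market bears the larger share of a per-unit tax.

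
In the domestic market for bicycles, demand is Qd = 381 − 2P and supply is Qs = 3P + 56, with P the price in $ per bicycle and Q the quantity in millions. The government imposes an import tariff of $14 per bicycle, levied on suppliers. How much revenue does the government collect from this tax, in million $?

Without the tax, 381 − 2P = 3P + 56 gives 5P = 325, so P* = $65 and Q* = 251.
With the tax collected from suppliers, supply shifts: Qs = 3(P − 14) + 56.
Solving gives Q = 234.2 with buyers paying $73.4 and suppliers receiving $59.4 (the $14 wedge).
Revenue = t · Q = 14 · 234.2 = $3278.8.

Tax revenue = $3278.8 million.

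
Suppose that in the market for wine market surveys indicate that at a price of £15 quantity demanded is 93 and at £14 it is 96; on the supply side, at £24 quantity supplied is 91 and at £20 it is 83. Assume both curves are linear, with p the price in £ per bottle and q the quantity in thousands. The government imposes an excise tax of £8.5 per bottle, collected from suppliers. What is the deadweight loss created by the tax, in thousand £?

Demand slope: (96 − 93)/(14 − 15) = -3, so qd = 138 − 3p.
Supply slope: (83 − 91)/(20 − 24) = 2, so qs = 2p + 43.
Without the tax, 138 − 3p = 2p + 43 gives 5p = 95, so p* = £19 and q* = 81.
With the tax collected from suppliers, supply shifts: qs = 2(p − 8.5) + 43.
New equilibrium: consumers pay £22.4, suppliers receive £13.9, q = 70.8. (Wedge: pb − ps = 8.5.)
Quantity falls by |ΔQ| = |81 − 70.8| = 10.2.
DWL = ½ · t · |ΔQ| = ½ · 8.5 · 10.2 = £43.35.

Deadweight loss = £43.35 thousand.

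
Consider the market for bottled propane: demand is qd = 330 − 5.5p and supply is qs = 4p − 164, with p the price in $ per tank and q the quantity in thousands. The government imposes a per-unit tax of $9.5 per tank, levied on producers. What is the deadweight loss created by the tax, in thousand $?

Deadweight loss = $104.5 thousand.

Before the tax: set 330 − 5.5p = 4p − 164 → p* = $52, q* = 44.
With the tax collected from producers, supply shifts: qs = 4(p − 9.5) − 164.
New equilibrium: buyers pay $56, producers receive $46.5, q = 22. (Wedge: pb − ps = 9.5.)
Quantity falls by |ΔQ| = |44 − 22| = 22.
DWL = ½ · t · |ΔQ| = ½ · 9.5 · 22 = $104.5.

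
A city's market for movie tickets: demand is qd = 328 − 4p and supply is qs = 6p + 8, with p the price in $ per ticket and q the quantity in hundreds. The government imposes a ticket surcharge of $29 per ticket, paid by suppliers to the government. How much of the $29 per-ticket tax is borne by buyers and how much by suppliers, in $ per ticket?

Buyers bear $17.4 per ticket; suppliers bear $11.6 per ticket.

Before the tax: set 328 − 4p = 6p + 8 → p* = $32, q* = 200.
With the tax collected from suppliers, supply shifts: qs = 6(p − 29) + 8.
New equilibrium: buyers pay $49.4, suppliers receive $20.4, q = 130.4. (Wedge: pb − ps = 29.)
Burden on buyers: $17.4; on suppliers: $11.6. (They sum to $29.)
The less price-elastic side of the market bears the larger share of a per-unit tax.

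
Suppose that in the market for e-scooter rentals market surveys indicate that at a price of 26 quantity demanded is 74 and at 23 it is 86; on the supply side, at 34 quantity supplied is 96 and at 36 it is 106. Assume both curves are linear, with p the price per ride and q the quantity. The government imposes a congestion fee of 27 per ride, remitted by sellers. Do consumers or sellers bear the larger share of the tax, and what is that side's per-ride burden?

Demand slope: (86 − 74)/(23 − 26) = -4, so qd = 178 − 4p.
Supply slope: (106 − 96)/(36 − 34) = 5, so qs = 5p − 74.
Without the tax, 178 − 4p = 5p − 74 gives 9p = 252, so p* = 28 and q* = 66.
With the tax collected from sellers, supply shifts: qs = 5(p − 27) − 74.
New equilibrium: consumers pay 43, sellers receive 16, q = 6. (Wedge: pb − ps = 27.)
Per-ride burden: consumers 15, sellers 12.
Consumers take the larger share because demand is less price-elastic here (demand slope 4 vs supply slope 5).
The less price-elastic side of the market bears the larger share of a per-unit tax.

Consumers bear the larger share: 15 per ride.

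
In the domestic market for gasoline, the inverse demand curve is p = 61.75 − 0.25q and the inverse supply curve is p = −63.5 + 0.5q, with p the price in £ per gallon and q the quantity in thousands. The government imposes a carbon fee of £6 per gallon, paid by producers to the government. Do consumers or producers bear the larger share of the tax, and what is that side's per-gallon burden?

Inverting to q(p) form: qd = 247 − 4p; qs = 2p + 127.
Without the tax, 247 − 4p = 2p + 127 gives 6p = 120, so p* = £20 and q* = 167.
With the tax collected from producers, supply shifts: qs = 2(p − 6) + 127.
New equilibrium: consumers pay £22, producers receive £16, q = 159. (Wedge: pb − ps = 6.)
Per-gallon burden: consumers £2, producers £4.
Producers take the larger share because supply is less price-elastic here (demand slope 4 vs supply slope 2).

Producers bear the larger share: £4 per gallon.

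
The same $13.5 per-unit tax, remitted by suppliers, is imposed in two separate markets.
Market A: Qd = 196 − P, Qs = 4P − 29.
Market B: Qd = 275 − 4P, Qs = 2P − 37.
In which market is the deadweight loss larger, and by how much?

Market B, by $48.6.

Market A: pre-tax P* = $45, Q* = 151; post-tax Q = 140.2; deadweight loss = $72.9.
Market B: pre-tax P* = $52, Q* = 67; post-tax Q = 49; deadweight loss = $121.5.
Difference: $72.9 vs $121.5 → market B is larger by $48.6.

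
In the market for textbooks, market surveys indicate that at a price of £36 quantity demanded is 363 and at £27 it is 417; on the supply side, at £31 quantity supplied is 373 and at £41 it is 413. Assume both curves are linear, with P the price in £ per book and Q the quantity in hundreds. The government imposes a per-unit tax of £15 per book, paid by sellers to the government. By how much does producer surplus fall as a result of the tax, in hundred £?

Producer surplus falls by £3267 hundred.

Demand slope: (417 − 363)/(27 − 36) = -6, so Qd = 579 − 6P.
Supply slope: (413 − 373)/(41 − 31) = 4, so Qs = 4P + 249.
Without the tax, 579 − 6P = 4P + 249 gives 10P = 330, so P* = £33 and Q* = 381.
With the tax collected from sellers, supply shifts: Qs = 4(P − 15) + 249.
Solving gives Q = 345 with buyers paying £39 and sellers receiving £24 (the £15 wedge).
ΔPS is the trapezoid between Q = 345 and Q = 381 of height £9: ½ · (381 + 345) · 9 = £3267.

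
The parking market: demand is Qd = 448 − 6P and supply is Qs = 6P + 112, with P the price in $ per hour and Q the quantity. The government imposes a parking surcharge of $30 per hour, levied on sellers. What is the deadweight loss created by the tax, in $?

Deadweight loss = $1350.

Before the tax: set 448 − 6P = 6P + 112 → P* = $28, Q* = 280.
With the tax collected from sellers, supply shifts: Qs = 6(P − 30) + 112.
Solving gives Q = 190 with consumers paying $43 and sellers receiving $13 (the $30 wedge).
Quantity falls by |ΔQ| = |280 − 190| = 90.
DWL = ½ · t · |ΔQ| = ½ · 30 · 90 = $1350.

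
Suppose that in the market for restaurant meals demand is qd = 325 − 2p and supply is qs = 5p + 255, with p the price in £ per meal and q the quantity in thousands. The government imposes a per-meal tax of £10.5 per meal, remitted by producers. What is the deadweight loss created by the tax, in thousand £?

Deadweight loss = £78.75 thousand.

Without the tax, 325 − 2p = 5p + 255 gives 7p = 70, so p* = £10 and q* = 305.
With the tax collected from producers, supply shifts: qs = 5(p − 10.5) + 255.
Solving gives q = 290 with buyers paying £17.5 and producers receiving £7 (the £10.5 wedge).
Quantity falls by |ΔQ| = |305 − 290| = 15.
DWL = ½ · t · |ΔQ| = ½ · 10.5 · 15 = £78.75.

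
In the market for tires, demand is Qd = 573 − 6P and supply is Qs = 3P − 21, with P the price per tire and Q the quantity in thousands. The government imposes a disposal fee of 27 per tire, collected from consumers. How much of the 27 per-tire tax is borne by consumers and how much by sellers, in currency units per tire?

Consumers bear 9 per tire; sellers bear 18 per tire.

Without the tax, 573 − 6P = 3P − 21 gives 9P = 594, so P* = 66 and Q* = 177.
With the tax collected from consumers, demand (in seller-price terms) shifts: Qd = 573 − 6(P + 27).
New equilibrium: consumers pay 75, sellers receive 48, Q = 123. (Wedge: Pb − Ps = 27.)
Burden on consumers: 9; on sellers: 18. (They sum to 27.)
The less price-elastic side of the market bears the larger share of a per-unit tax.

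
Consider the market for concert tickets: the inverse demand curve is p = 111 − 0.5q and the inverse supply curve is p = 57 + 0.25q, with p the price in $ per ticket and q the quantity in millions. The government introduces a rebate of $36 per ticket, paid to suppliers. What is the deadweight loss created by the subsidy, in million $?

Rewrite in direct form: qd = 222 − 2p and qs = 4p − 228.
Before the subsidy: set 222 − 2p = 4p − 228 → p* = $75, q* = 72.
With a per-unit subsidy paid to suppliers, each receives p + 36 per unit sold, so supply becomes qs = 4(p + 36) − 228.
Solving gives q = 120 with buyers paying $51 and suppliers receiving $87 (the $36 wedge).
Quantity rises by |ΔQ| = |72 − 120| = 48.
DWL = ½ · t · |ΔQ| = ½ · 36 · 48 = $864.

Deadweight loss = $864 million.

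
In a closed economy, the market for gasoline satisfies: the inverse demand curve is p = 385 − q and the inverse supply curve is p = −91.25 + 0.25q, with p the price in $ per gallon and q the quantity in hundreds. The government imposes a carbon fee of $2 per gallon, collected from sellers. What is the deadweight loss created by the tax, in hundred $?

Rewrite in direct form: qd = 385 − p and qs = 4p + 365.
Before the tax: set 385 − p = 4p + 365 → p* = $4, q* = 381.
With the tax collected from sellers, supply shifts: qs = 4(p − 2) + 365.
Solving gives q = 379.4 with buyers paying $5.6 and sellers receiving $3.6 (the $2 wedge).
Quantity falls by |ΔQ| = |381 − 379.4| = 1.6.
DWL = ½ · t · |ΔQ| = ½ · 2 · 1.6 = $1.6.

Deadweight loss = $1.6 hundred.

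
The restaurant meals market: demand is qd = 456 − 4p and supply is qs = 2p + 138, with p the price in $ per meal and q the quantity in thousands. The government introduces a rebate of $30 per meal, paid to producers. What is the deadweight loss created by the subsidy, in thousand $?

Before the subsidy: set 456 − 4p = 2p + 138 → p* = $53, q* = 244.
With a per-unit subsidy paid to producers, each receives p + 30 per unit sold, so supply becomes qs = 2(p + 30) + 138.
New equilibrium: buyers pay $43, producers receive $73, q = 284. (Wedge: pb − ps = −30.)
Quantity rises by |ΔQ| = |244 − 284| = 40.
DWL = ½ · t · |ΔQ| = ½ · 30 · 40 = $600.

Deadweight loss = $600 thousand.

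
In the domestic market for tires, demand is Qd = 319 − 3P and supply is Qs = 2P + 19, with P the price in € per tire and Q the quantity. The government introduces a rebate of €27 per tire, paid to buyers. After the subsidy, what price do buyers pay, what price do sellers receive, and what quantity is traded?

Without the subsidy, 319 − 3P = 2P + 19 gives 5P = 300, so P* = €60 and Q* = 139.
With a per-unit subsidy paid to buyers, each effectively pays P − 27, so demand becomes Qd = 319 − 3(P − 27).
New equilibrium: buyers pay €49.2, sellers receive €76.2, Q = 171.4. (Wedge: Pb − Ps = −27.)

Buyers pay €49.2; sellers receive €76.2; quantity = 171.4.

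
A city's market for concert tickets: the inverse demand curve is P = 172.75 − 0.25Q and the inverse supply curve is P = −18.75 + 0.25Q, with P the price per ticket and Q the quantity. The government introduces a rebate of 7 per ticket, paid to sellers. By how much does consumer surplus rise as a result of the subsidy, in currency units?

Consumer surplus rises by 1365.

Inverting to Q(P) form: Qd = 691 − 4P; Qs = 4P + 75.
Before the subsidy: set 691 − 4P = 4P + 75 → P* = 77, Q* = 383.
With a per-unit subsidy paid to sellers, each receives P + 7 per unit sold, so supply becomes Qs = 4(P + 7) + 75.
Solving gives Q = 397 with buyers paying 73.5 and sellers receiving 80.5 (the 7 wedge).
ΔCS is the trapezoid between Q = 397 and Q = 383 of height 3.5: ½ · (383 + 397) · 3.5 = 1365.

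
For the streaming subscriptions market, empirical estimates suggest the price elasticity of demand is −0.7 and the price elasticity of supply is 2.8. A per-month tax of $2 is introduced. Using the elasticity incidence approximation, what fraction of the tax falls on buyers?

Incidence ratio: buyers' share ≈ εs / (εs + |εd|) = 2.8 / (2.8 + 0.7) = 0.8.
Supply is the more elastic side, so buyers bear the larger share.

Buyers' share ≈ 0.8.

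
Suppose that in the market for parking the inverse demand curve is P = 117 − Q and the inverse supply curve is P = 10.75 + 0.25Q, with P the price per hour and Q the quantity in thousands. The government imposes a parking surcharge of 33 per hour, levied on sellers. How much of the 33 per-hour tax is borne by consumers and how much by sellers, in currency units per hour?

Consumers bear 26.4 per hour; sellers bear 6.6 per hour.

Inverting to Q(P) form: Qd = 117 − P; Qs = 4P − 43.
Without the tax, 117 − P = 4P − 43 gives 5P = 160, so P* = 32 and Q* = 85.
With the tax collected from sellers, supply shifts: Qs = 4(P − 33) − 43.
New equilibrium: consumers pay 58.4, sellers receive 25.4, Q = 58.6. (Wedge: Pb − Ps = 33.)
Burden on consumers: 26.4; on sellers: 6.6. (They sum to 33.)
The less price-elastic side of the market bears the larger share of a per-unit tax.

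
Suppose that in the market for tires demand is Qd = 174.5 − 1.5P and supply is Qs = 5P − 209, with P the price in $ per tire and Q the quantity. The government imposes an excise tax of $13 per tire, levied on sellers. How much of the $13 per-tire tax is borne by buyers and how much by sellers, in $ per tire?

Buyers bear $10 per tire; sellers bear $3 per tire.

Without the tax, 174.5 − 1.5P = 5P − 209 gives 6.5P = 383.5, so P* = $59 and Q* = 86.
With the tax collected from sellers, supply shifts: Qs = 5(P − 13) − 209.
Solving gives Q = 71 with buyers paying $69 and sellers receiving $56 (the $13 wedge).
Burden on buyers: $10; on sellers: $3. (They sum to $13.)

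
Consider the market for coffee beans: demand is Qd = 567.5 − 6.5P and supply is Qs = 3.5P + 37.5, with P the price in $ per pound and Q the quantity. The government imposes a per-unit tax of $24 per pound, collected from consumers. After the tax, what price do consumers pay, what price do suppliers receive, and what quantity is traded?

Without the tax, 567.5 − 6.5P = 3.5P + 37.5 gives 10P = 530, so P* = $53 and Q* = 223.
With the tax collected from consumers, demand (in seller-price terms) shifts: Qd = 567.5 − 6.5(P + 24).
New equilibrium: consumers pay $61.4, suppliers receive $37.4, Q = 168.4. (Wedge: Pb − Ps = 24.)

Consumers pay $61.4; suppliers receive $37.4; quantity = 168.4.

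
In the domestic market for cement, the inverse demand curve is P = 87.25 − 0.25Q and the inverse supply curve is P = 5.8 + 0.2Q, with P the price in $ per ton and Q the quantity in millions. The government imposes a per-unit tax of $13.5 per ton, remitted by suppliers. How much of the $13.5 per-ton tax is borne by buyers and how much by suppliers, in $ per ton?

Buyers bear $7.5 per ton; suppliers bear $6 per ton.

Inverting to Q(P) form: Qd = 349 − 4P; Qs = 5P − 29.
Before the tax: set 349 − 4P = 5P − 29 → P* = $42, Q* = 181.
With the tax collected from suppliers, supply shifts: Qs = 5(P − 13.5) − 29.
Solving gives Q = 151 with buyers paying $49.5 and suppliers receiving $36 (the $13.5 wedge).
Burden on buyers: $7.5; on suppliers: $6. (They sum to $13.5.)
The less price-elastic side of the market bears the larger share of a per-unit tax.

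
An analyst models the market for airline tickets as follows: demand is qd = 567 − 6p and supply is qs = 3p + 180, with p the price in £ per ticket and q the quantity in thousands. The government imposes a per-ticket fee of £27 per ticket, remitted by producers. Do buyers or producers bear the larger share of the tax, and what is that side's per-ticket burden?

Without the tax, 567 − 6p = 3p + 180 gives 9p = 387, so p* = £43 and q* = 309.
With the tax collected from producers, supply shifts: qs = 3(p − 27) + 180.
Solving gives q = 255 with buyers paying £52 and producers receiving £25 (the £27 wedge).
Per-ticket burden: buyers £9, producers £18.
Producers take the larger share because supply is less price-elastic here (demand slope 6 vs supply slope 3).

Producers bear the larger share: £18 per ticket.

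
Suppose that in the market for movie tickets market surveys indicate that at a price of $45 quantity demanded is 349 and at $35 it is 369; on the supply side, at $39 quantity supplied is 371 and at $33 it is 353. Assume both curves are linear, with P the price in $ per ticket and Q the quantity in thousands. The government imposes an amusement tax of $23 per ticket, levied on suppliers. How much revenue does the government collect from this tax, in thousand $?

Tax revenue = $7760.2 thousand.

Demand slope: (369 − 349)/(35 − 45) = -2, so Qd = 439 − 2P.
Supply slope: (353 − 371)/(33 − 39) = 3, so Qs = 3P + 254.
Without the tax, 439 − 2P = 3P + 254 gives 5P = 185, so P* = $37 and Q* = 365.
With the tax collected from suppliers, supply shifts: Qs = 3(P − 23) + 254.
Solving gives Q = 337.4 with consumers paying $50.8 and suppliers receiving $27.8 (the $23 wedge).
Revenue = t · Q = 23 · 337.4 = $7760.2.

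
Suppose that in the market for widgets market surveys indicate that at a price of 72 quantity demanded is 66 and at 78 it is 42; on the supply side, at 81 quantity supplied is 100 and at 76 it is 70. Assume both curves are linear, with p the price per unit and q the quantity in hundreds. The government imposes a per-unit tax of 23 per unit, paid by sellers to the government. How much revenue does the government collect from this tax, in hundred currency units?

Demand slope: (42 − 66)/(78 − 72) = -4, so qd = 354 − 4p.
Supply slope: (70 − 100)/(76 − 81) = 6, so qs = 6p − 386.
Before the tax: set 354 − 4p = 6p − 386 → p* = 74, q* = 58.
With the tax collected from sellers, supply shifts: qs = 6(p − 23) − 386.
Solving gives q = 2.8 with buyers paying 87.8 and sellers receiving 64.8 (the 23 wedge).
Revenue = t · Q = 23 · 2.8 = 64.4.

Tax revenue = 64.4 hundred.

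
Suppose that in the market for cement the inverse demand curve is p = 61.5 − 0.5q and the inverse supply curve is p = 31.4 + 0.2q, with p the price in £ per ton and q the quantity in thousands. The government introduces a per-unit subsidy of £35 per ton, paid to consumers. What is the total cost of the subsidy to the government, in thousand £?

Government outlay = £3255 thousand.

Inverting to q(p) form: qd = 123 − 2p; qs = 5p − 157.
Before the subsidy: set 123 − 2p = 5p − 157 → p* = £40, q* = 43.
With a per-unit subsidy paid to consumers, each effectively pays p − 35, so demand becomes qd = 123 − 2(p − 35).
New equilibrium: consumers pay £15, suppliers receive £50, q = 93. (Wedge: pb − ps = −35.)
Outlay = t · Q = 35 · 93 = £3255.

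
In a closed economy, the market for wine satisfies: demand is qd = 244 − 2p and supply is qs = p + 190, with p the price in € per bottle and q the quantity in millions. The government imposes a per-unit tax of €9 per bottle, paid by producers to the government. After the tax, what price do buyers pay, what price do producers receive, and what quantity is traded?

Without the tax, 244 − 2p = p + 190 gives 3p = 54, so p* = €18 and q* = 208.
With the tax collected from producers, supply shifts: qs = (p − 9) + 190.
Solving gives q = 202 with buyers paying €21 and producers receiving €12 (the €9 wedge).

Buyers pay €21; producers receive €12; quantity = 202.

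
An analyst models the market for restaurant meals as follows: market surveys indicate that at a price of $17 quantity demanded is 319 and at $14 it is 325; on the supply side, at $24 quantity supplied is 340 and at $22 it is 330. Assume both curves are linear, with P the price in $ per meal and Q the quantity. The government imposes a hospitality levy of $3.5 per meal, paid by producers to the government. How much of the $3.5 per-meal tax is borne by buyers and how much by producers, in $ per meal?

Demand slope: (325 − 319)/(14 − 17) = -2, so Qd = 353 − 2P.
Supply slope: (330 − 340)/(22 − 24) = 5, so Qs = 5P + 220.
Before the tax: set 353 − 2P = 5P + 220 → P* = $19, Q* = 315.
With the tax collected from producers, supply shifts: Qs = 5(P − 3.5) + 220.
Solving gives Q = 310 with buyers paying $21.5 and producers receiving $18 (the $3.5 wedge).
Burden on buyers: $2.5; on producers: $1. (They sum to $3.5.)
The less price-elastic side of the market bears the larger share of a per-unit tax.

Buyers bear $2.5 per meal; producers bear $1 per meal.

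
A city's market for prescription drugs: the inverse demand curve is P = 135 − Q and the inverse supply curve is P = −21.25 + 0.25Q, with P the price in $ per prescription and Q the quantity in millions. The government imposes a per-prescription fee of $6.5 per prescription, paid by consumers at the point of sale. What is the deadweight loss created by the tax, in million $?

Deadweight loss = $16.9 million.

Inverting to Q(P) form: Qd = 135 − P; Qs = 4P + 85.
Before the tax: set 135 − P = 4P + 85 → P* = $10, Q* = 125.
With the tax collected from consumers, demand (in seller-price terms) shifts: Qd = 135 − (P + 6.5).
New equilibrium: consumers pay $15.2, producers receive $8.7, Q = 119.8. (Wedge: Pb − Ps = 6.5.)
Quantity falls by |ΔQ| = |125 − 119.8| = 5.2.
DWL = ½ · t · |ΔQ| = ½ · 6.5 · 5.2 = $16.9.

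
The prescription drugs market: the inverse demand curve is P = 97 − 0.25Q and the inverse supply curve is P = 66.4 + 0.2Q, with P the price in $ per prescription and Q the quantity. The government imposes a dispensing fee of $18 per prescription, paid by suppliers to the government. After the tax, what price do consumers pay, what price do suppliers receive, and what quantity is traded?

Inverting to Q(P) form: Qd = 388 − 4P; Qs = 5P − 332.
Before the tax: set 388 − 4P = 5P − 332 → P* = $80, Q* = 68.
With the tax collected from suppliers, supply shifts: Qs = 5(P − 18) − 332.
Solving gives Q = 28 with consumers paying $90 and suppliers receiving $72 (the $18 wedge).
The less price-elastic side of the market bears the larger share of a per-unit tax.

Consumers pay $90; suppliers receive $72; quantity = 28.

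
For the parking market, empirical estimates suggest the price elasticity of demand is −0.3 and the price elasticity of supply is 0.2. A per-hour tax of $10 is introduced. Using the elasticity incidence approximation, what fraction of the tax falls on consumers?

Incidence ratio: consumers' share ≈ εs / (εs + |εd|) = 0.2 / (0.2 + 0.3) = 0.4.
Supply is the less elastic side, so consumers bear the smaller share.

Consumers' share ≈ 0.4.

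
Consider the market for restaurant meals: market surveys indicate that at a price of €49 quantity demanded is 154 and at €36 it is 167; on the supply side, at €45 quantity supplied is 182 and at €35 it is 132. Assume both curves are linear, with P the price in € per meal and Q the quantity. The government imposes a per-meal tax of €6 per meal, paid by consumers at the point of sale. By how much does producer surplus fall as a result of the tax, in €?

Producer surplus falls by €159.5.

Demand slope: (167 − 154)/(36 − 49) = -1, so Qd = 203 − P.
Supply slope: (132 − 182)/(35 − 45) = 5, so Qs = 5P − 43.
Before the tax: set 203 − P = 5P − 43 → P* = €41, Q* = 162.
With the tax collected from consumers, demand (in seller-price terms) shifts: Qd = 203 − (P + 6).
New equilibrium: consumers pay €46, suppliers receive €40, Q = 157. (Wedge: Pb − Ps = 6.)
ΔPS is the trapezoid between Q = 157 and Q = 162 of height €1: ½ · (162 + 157) · 1 = €159.5.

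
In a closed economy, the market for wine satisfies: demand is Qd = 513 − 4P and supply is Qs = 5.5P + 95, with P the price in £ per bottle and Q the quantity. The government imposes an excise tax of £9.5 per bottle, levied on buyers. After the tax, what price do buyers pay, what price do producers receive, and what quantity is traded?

Without the tax, 513 − 4P = 5.5P + 95 gives 9.5P = 418, so P* = £44 and Q* = 337.
With the tax collected from buyers, demand (in seller-price terms) shifts: Qd = 513 − 4(P + 9.5).
New equilibrium: buyers pay £49.5, producers receive £40, Q = 315. (Wedge: Pb − Ps = 9.5.)
The less price-elastic side of the market bears the larger share of a per-unit tax.

Buyers pay £49.5; producers receive £40; quantity = 315.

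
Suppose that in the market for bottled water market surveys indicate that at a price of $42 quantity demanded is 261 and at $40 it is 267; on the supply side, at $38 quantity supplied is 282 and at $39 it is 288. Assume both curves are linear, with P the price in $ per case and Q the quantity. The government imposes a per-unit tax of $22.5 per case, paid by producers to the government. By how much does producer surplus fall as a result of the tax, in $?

Demand slope: (267 − 261)/(40 − 42) = -3, so Qd = 387 − 3P.
Supply slope: (288 − 282)/(39 − 38) = 6, so Qs = 6P + 54.
Without the tax, 387 − 3P = 6P + 54 gives 9P = 333, so P* = $37 and Q* = 276.
With the tax collected from producers, supply shifts: Qs = 6(P − 22.5) + 54.
New equilibrium: buyers pay $52, producers receive $29.5, Q = 231. (Wedge: Pb − Ps = 22.5.)
ΔPS is the trapezoid between Q = 231 and Q = 276 of height $7.5: ½ · (276 + 231) · 7.5 = $1901.25.

Producer surplus falls by $1901.25.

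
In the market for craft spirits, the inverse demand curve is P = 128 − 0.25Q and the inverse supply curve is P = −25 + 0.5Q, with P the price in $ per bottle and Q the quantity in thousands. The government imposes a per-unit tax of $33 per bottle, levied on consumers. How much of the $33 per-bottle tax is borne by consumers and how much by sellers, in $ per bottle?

Rewrite in direct form: Qd = 512 − 4P and Qs = 2P + 50.
Before the tax: set 512 − 4P = 2P + 50 → P* = $77, Q* = 204.
With the tax collected from consumers, demand (in seller-price terms) shifts: Qd = 512 − 4(P + 33).
New equilibrium: consumers pay $88, sellers receive $55, Q = 160. (Wedge: Pb − Ps = 33.)
Burden on consumers: $11; on sellers: $22. (They sum to $33.)
The less price-elastic side of the market bears the larger share of a per-unit tax.

Consumers bear $11 per bottle; sellers bear $22 per bottle.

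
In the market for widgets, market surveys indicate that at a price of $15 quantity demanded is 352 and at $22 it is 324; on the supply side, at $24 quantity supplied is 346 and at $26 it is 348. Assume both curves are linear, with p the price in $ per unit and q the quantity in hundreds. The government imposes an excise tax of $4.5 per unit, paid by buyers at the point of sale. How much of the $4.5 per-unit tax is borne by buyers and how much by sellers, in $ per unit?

Demand slope: (324 − 352)/(22 − 15) = -4, so qd = 412 − 4p.
Supply slope: (348 − 346)/(26 − 24) = 1, so qs = p + 322.
Before the tax: set 412 − 4p = p + 322 → p* = $18, q* = 340.
With the tax collected from buyers, demand (in seller-price terms) shifts: qd = 412 − 4(p + 4.5).
Solving gives q = 336.4 with buyers paying $18.9 and sellers receiving $14.4 (the $4.5 wedge).
Burden on buyers: $0.9; on sellers: $3.6. (They sum to $4.5.)

Buyers bear $0.9 per unit; sellers bear $3.6 per unit.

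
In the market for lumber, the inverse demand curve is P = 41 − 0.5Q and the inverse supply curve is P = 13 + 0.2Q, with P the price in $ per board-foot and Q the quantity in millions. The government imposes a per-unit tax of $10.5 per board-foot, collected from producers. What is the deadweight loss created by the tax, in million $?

Inverting to Q(P) form: Qd = 82 − 2P; Qs = 5P − 65.
Without the tax, 82 − 2P = 5P − 65 gives 7P = 147, so P* = $21 and Q* = 40.
With the tax collected from producers, supply shifts: Qs = 5(P − 10.5) − 65.
New equilibrium: consumers pay $28.5, producers receive $18, Q = 25. (Wedge: Pb − Ps = 10.5.)
Quantity falls by |ΔQ| = |40 − 25| = 15.
DWL = ½ · t · |ΔQ| = ½ · 10.5 · 15 = $78.75.

Deadweight loss = $78.75 million.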